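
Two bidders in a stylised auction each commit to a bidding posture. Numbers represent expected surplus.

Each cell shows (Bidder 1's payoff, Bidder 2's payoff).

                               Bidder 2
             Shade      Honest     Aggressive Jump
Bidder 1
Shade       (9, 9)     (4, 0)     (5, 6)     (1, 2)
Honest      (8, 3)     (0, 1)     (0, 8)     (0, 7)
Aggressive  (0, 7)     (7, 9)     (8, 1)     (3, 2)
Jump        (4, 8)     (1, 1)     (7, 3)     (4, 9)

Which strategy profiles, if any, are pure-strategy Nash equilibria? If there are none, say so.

Bidder 1 against Shade: payoffs 9, 8, 0, 4 → best response Shade.
Bidder 1 against Honest: payoffs 4, 0, 7, 1 → best response Aggressive.
Bidder 1 against Aggressive: payoffs 5, 0, 8, 7 → best response Aggressive.
Bidder 1 against Jump: payoffs 1, 0, 3, 4 → best response Jump.
Bidder 2 against Shade: payoffs 9, 0, 6, 2 → best response Shade.
Bidder 2 against Honest: payoffs 3, 1, 8, 7 → best response Aggressive.
Bidder 2 against Aggressive: payoffs 7, 9, 1, 2 → best response Honest.
Bidder 2 against Jump: payoffs 8, 1, 3, 9 → best response Jump.
Mutual best responses: (Shade, Shade); (Aggressive, Honest); (Jump, Jump).

Pure-strategy Nash equilibria: (Shade, Shade); (Aggressive, Honest); (Jump, Jump)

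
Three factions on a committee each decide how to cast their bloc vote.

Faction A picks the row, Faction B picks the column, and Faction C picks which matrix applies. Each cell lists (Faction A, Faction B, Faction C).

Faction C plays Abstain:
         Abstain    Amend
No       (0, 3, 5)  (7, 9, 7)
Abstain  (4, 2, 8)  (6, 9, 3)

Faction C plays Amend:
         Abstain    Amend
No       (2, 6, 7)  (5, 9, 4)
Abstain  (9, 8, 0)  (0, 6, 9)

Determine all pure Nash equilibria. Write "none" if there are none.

(No, Abstain, Abstain): Faction A can switch to Abstain (0 → 4). Not NE.
(No, Abstain, Amend): Faction A can switch to Abstain (2 → 9). Not NE.
(No, Amend, Abstain): Faction A gets 7, best alternative 6; Faction B gets 9, best alternative 3; Faction C gets 7, best alternative 4. No profitable deviation — NE.
(No, Amend, Amend): Faction C can switch to Abstain (4 → 7). Not NE.
(Abstain, Abstain, Abstain): Faction B can switch to Amend (2 → 9). Not NE.
(Abstain, Abstain, Amend): Faction C can switch to Abstain (0 → 8). Not NE.
(Abstain, Amend, Abstain): Faction A can switch to No (6 → 7). Not NE.
(Abstain, Amend, Amend): Faction A can switch to No (0 → 5). Not NE.

(No, Amend, Abstain)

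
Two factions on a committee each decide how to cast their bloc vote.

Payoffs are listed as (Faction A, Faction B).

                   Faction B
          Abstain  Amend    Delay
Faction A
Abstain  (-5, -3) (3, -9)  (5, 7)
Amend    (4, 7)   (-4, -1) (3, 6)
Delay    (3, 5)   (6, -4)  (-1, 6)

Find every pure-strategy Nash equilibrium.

(Abstain, Abstain): Faction A can switch to Amend (-5 → 4). Not NE.
(Abstain, Amend): Faction A can switch to Delay (3 → 6). Not NE.
(Abstain, Delay): Faction A gets 5, best alternative 3; Faction B gets 7, best alternative -3. No profitable deviation — NE.
(Amend, Abstain): Faction A gets 4, best alternative 3; Faction B gets 7, best alternative 6. No profitable deviation — NE.
(Amend, Amend): Faction A can switch to Abstain (-4 → 3). Not NE.
(Amend, Delay): Faction A can switch to Abstain (3 → 5). Not NE.
(Delay, Abstain): Faction A can switch to Amend (3 → 4). Not NE.
(Delay, Amend): Faction B can switch to Abstain (-4 → 5). Not NE.
(Delay, Delay): Faction A can switch to Abstain (-1 → 5). Not NE.

Pure-strategy Nash equilibria: (Abstain, Delay); (Amend, Abstain)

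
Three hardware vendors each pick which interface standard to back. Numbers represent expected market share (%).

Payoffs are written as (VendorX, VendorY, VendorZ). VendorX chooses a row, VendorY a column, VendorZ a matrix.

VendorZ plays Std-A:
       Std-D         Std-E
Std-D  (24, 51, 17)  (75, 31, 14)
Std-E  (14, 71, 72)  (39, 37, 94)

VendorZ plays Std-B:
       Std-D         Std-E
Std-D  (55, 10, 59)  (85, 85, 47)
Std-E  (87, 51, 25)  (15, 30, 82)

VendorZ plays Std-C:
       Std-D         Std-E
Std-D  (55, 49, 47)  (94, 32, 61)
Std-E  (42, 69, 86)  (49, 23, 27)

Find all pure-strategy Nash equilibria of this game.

none

(Std-D, Std-D, Std-A): VendorZ can switch to Std-B (17 → 59). Not NE.
(Std-D, Std-D, Std-B): VendorX can switch to Std-E (55 → 87). Not NE.
(Std-D, Std-D, Std-C): VendorZ can switch to Std-B (47 → 59). Not NE.
(Std-D, Std-E, Std-A): VendorY can switch to Std-D (31 → 51). Not NE.
(Std-D, Std-E, Std-B): VendorZ can switch to Std-C (47 → 61). Not NE.
(Std-D, Std-E, Std-C): VendorY can switch to Std-D (32 → 49). Not NE.
(Std-E, Std-D, Std-A): VendorX can switch to Std-D (14 → 24). Not NE.
(Std-E, Std-D, Std-B): VendorZ can switch to Std-A (25 → 72). Not NE.
(Std-E, Std-D, Std-C): VendorX can switch to Std-D (42 → 55). Not NE.
(Std-E, Std-E, Std-A): VendorX can switch to Std-D (39 → 75). Not NE.
(The remaining 2 profiles each have a profitable deviation by the same check.)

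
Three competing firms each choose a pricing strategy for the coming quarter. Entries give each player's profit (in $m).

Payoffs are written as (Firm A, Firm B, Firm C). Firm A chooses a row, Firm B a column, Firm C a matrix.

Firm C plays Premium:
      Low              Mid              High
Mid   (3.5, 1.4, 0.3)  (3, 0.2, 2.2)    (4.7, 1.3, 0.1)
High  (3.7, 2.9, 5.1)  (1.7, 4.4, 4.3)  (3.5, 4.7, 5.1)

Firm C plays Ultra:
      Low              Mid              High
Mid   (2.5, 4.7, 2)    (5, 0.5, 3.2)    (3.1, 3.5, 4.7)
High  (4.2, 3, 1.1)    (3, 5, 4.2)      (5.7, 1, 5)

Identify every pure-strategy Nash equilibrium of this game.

Check each profile: it is a Nash equilibrium iff no player can strictly gain by switching unilaterally.
(Mid, Low, Premium): Firm A can switch to High (3.5 → 3.7). Not NE.
(Mid, Low, Ultra): Firm A can switch to High (2.5 → 4.2). Not NE.
(Mid, Mid, Premium): Firm B can switch to Low (0.2 → 1.4). Not NE.
(Mid, Mid, Ultra): Firm B can switch to Low (0.5 → 4.7). Not NE.
(Mid, High, Premium): Firm B can switch to Low (1.3 → 1.4). Not NE.
(Mid, High, Ultra): Firm A can switch to High (3.1 → 5.7). Not NE.
(High, Low, Premium): Firm B can switch to Mid (2.9 → 4.4). Not NE.
(High, Low, Ultra): Firm B can switch to Mid (3 → 5). Not NE.
(The remaining 4 profiles each have a profitable deviation by the same check.)

none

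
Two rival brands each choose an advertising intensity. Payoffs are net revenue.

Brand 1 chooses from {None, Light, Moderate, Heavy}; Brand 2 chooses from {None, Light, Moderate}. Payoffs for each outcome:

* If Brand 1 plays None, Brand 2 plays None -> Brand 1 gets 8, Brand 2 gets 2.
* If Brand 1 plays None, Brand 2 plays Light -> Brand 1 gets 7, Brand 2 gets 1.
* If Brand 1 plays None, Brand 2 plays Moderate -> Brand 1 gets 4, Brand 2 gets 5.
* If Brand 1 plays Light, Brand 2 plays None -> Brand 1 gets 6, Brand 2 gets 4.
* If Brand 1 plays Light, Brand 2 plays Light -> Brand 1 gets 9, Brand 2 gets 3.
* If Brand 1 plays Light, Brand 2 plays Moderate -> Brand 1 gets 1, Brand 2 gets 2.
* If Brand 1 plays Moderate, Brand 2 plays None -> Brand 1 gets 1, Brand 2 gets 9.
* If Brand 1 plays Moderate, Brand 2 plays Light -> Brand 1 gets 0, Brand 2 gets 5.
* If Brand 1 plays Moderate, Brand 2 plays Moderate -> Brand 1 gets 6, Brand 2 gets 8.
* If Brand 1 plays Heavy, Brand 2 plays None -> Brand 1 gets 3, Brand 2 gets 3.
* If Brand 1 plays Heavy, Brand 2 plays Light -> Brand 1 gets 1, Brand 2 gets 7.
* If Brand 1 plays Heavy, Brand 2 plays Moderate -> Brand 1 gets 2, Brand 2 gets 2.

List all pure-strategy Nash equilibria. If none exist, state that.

Brand 1 against None: payoffs 8, 6, 1, 3 → best response None.
Brand 1 against Light: payoffs 7, 9, 0, 1 → best response Light.
Brand 1 against Moderate: payoffs 4, 1, 6, 2 → best response Moderate.
Brand 2 against None: payoffs 2, 1, 5 → best response Moderate.
Brand 2 against Light: payoffs 4, 3, 2 → best response None.
Brand 2 against Moderate: payoffs 9, 5, 8 → best response None.
Brand 2 against Heavy: payoffs 3, 7, 2 → best response Light.
No profile is a mutual best response for all players.

This game has no pure Nash equilibrium.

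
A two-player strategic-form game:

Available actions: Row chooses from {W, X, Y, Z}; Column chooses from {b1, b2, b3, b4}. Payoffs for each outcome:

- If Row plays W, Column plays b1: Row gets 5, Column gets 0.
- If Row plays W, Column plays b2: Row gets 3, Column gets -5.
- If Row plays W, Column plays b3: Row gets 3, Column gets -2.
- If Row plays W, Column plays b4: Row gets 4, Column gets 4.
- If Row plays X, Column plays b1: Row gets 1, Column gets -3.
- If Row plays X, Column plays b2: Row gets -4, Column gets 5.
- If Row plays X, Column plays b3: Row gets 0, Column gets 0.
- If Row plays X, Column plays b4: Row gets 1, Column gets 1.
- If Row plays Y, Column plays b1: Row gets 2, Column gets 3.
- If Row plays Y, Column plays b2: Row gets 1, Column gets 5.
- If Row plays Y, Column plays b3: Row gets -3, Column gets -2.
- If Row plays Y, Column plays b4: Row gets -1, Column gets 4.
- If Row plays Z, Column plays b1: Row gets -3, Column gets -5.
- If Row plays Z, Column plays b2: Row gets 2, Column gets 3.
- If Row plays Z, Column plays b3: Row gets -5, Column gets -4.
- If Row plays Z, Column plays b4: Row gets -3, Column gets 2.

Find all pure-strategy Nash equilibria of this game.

The unique pure-strategy Nash equilibrium is (W, b4).

Mark each player's best response to every combination of opponents' strategies; a profile where every player is best-responding is a pure Nash equilibrium.
Row against b1: payoffs 5, 1, 2, -3 → best response W.
Row against b2: payoffs 3, -4, 1, 2 → best response W.
Row against b3: payoffs 3, 0, -3, -5 → best response W.
Row against b4: payoffs 4, 1, -1, -3 → best response W.
Column against W: payoffs 0, -5, -2, 4 → best response b4.
Column against X: payoffs -3, 5, 0, 1 → best response b2.
Column against Y: payoffs 3, 5, -2, 4 → best response b2.
Column against Z: payoffs -5, 3, -4, 2 → best response b2.
Mutual best responses: (W, b4).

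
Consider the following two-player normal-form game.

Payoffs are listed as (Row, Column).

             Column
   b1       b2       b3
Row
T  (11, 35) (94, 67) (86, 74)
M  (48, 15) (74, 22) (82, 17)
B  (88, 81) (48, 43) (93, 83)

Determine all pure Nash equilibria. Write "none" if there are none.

For each player, find the best response to each opponent profile; mutual best responses are the pure NE.
Row against b1: payoffs 11, 48, 88 → best response B.
Row against b2: payoffs 94, 74, 48 → best response T.
Row against b3: payoffs 86, 82, 93 → best response B.
Column against T: payoffs 35, 67, 74 → best response b3.
Column against M: payoffs 15, 22, 17 → best response b2.
Column against B: payoffs 81, 43, 83 → best response b3.
Mutual best responses: (B, b3).

The unique pure-strategy Nash equilibrium is (B, b3).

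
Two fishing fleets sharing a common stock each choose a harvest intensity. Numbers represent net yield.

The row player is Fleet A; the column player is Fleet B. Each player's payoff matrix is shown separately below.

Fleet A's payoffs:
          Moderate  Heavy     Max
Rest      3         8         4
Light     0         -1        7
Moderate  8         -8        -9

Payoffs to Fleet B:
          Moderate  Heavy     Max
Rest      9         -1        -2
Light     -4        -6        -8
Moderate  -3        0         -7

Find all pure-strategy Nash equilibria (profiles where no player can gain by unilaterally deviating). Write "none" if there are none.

No pure-strategy Nash equilibrium.

For each player, find the best response to each opponent profile; mutual best responses are the pure NE.
Fleet A against Moderate: payoffs 3, 0, 8 → best response Moderate.
Fleet A against Heavy: payoffs 8, -1, -8 → best response Rest.
Fleet A against Max: payoffs 4, 7, -9 → best response Light.
Fleet B against Rest: payoffs 9, -1, -2 → best response Moderate.
Fleet B against Light: payoffs -4, -6, -8 → best response Moderate.
Fleet B against Moderate: payoffs -3, 0, -7 → best response Heavy.
No profile is a mutual best response for all players.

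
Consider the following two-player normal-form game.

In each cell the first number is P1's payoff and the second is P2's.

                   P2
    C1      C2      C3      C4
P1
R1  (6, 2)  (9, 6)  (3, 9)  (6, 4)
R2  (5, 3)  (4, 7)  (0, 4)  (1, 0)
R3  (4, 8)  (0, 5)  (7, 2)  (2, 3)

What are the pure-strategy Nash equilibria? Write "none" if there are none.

none

For each player, find the best response to each opponent profile; mutual best responses are the pure NE.
P1 against C1: payoffs 6, 5, 4 → best response R1.
P1 against C2: payoffs 9, 4, 0 → best response R1.
P1 against C3: payoffs 3, 0, 7 → best response R3.
P1 against C4: payoffs 6, 1, 2 → best response R1.
P2 against R1: payoffs 2, 6, 9, 4 → best response C3.
P2 against R2: payoffs 3, 7, 4, 0 → best response C2.
P2 against R3: payoffs 8, 5, 2, 3 → best response C1.
No profile is a mutual best response for all players.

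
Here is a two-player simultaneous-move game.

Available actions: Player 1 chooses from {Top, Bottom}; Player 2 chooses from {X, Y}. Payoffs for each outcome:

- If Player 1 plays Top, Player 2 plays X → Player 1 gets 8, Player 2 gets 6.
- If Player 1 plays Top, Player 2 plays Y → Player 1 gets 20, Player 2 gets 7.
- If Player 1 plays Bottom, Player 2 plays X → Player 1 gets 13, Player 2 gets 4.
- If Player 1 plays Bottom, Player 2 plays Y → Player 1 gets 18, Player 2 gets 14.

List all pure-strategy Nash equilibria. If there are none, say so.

(Top, X): Player 1 can switch to Bottom (8 → 13). Not NE.
(Top, Y): Player 1 gets 20, best alternative 18; Player 2 gets 7, best alternative 6. No profitable deviation — NE.
(Bottom, X): Player 2 can switch to Y (4 → 14). Not NE.
(Bottom, Y): Player 1 can switch to Top (18 → 20). Not NE.

Pure NE: (Top, Y)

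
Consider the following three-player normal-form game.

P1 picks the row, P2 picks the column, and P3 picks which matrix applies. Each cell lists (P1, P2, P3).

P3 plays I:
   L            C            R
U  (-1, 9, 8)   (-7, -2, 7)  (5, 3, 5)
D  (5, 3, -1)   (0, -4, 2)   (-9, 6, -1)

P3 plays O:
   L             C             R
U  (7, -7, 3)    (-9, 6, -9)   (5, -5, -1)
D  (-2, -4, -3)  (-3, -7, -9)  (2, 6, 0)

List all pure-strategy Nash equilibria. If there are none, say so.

(U, L, I): P1 can switch to D (-1 → 5). Not NE.
(U, L, O): P2 can switch to C (-7 → 6). Not NE.
(U, C, I): P1 can switch to D (-7 → 0). Not NE.
(U, C, O): P1 can switch to D (-9 → -3). Not NE.
(U, R, I): P2 can switch to L (3 → 9). Not NE.
(U, R, O): P2 can switch to C (-5 → 6). Not NE.
(D, L, I): P2 can switch to R (3 → 6). Not NE.
(D, L, O): P1 can switch to U (-2 → 7). Not NE.
(D, C, I): P2 can switch to L (-4 → 3). Not NE.
(D, C, O): P2 can switch to L (-7 → -4). Not NE.
(D, R, I): P1 can switch to U (-9 → 5). Not NE.
(D, R, O): P1 can switch to U (2 → 5). Not NE.

This game has no pure Nash equilibrium.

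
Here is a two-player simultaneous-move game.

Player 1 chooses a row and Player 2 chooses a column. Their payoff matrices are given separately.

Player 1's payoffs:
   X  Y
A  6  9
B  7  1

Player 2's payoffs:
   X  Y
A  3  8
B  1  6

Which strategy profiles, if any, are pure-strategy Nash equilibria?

Player 1 against X: payoffs 6, 7 → best response B.
Player 1 against Y: payoffs 9, 1 → best response A.
Player 2 against A: payoffs 3, 8 → best response Y.
Player 2 against B: payoffs 1, 6 → best response Y.
Mutual best responses: (A, Y).

(A, Y)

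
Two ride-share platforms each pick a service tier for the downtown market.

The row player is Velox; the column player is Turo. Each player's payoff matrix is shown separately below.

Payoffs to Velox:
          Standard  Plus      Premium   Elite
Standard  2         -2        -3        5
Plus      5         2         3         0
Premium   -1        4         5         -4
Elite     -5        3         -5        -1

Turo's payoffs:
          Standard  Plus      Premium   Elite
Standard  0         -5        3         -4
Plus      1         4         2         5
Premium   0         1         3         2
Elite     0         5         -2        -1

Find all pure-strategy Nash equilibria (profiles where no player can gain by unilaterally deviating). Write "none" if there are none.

(Standard, Standard): Velox can switch to Plus (2 → 5). Not NE.
(Standard, Plus): Velox can switch to Plus (-2 → 2). Not NE.
(Standard, Premium): Velox can switch to Plus (-3 → 3). Not NE.
(Standard, Elite): Turo can switch to Standard (-4 → 0). Not NE.
(Plus, Standard): Turo can switch to Plus (1 → 4). Not NE.
(Plus, Plus): Velox can switch to Premium (2 → 4). Not NE.
(Plus, Premium): Velox can switch to Premium (3 → 5). Not NE.
(Plus, Elite): Velox can switch to Standard (0 → 5). Not NE.
(Premium, Standard): Velox can switch to Standard (-1 → 2). Not NE.
(Premium, Plus): Turo can switch to Premium (1 → 3). Not NE.
(Premium, Premium): Velox gets 5, best alternative 3; Turo gets 3, best alternative 2. No profitable deviation — NE.
(The remaining 5 profiles each have a profitable deviation by the same check.)

The unique pure-strategy Nash equilibrium is (Premium, Premium).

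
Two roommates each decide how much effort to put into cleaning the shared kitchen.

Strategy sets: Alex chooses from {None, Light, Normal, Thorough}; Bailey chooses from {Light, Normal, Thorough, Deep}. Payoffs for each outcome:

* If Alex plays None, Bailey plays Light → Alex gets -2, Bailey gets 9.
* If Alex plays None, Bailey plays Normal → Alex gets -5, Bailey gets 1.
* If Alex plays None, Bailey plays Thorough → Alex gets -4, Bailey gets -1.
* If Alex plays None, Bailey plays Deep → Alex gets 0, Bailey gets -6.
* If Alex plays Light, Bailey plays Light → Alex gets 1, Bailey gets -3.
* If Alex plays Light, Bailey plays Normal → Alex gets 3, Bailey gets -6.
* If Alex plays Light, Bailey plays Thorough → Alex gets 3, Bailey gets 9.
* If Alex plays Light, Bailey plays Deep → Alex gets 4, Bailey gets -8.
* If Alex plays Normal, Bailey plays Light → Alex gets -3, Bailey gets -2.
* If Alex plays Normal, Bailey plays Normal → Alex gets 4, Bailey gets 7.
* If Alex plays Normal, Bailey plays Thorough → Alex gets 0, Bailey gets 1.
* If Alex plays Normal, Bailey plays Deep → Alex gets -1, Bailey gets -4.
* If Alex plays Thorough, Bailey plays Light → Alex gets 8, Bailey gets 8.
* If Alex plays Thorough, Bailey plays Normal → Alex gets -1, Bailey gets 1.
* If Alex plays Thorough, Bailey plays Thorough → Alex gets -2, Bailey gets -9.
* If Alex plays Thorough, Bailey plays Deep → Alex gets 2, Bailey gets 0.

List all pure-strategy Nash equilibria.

(Light, Thorough); (Normal, Normal); (Thorough, Light)

Alex against Light: payoffs -2, 1, -3, 8 → best response Thorough.
Alex against Normal: payoffs -5, 3, 4, -1 → best response Normal.
Alex against Thorough: payoffs -4, 3, 0, -2 → best response Light.
Alex against Deep: payoffs 0, 4, -1, 2 → best response Light.
Bailey against None: payoffs 9, 1, -1, -6 → best response Light.
Bailey against Light: payoffs -3, -6, 9, -8 → best response Thorough.
Bailey against Normal: payoffs -2, 7, 1, -4 → best response Normal.
Bailey against Thorough: payoffs 8, 1, -9, 0 → best response Light.
Mutual best responses: (Light, Thorough); (Normal, Normal); (Thorough, Light).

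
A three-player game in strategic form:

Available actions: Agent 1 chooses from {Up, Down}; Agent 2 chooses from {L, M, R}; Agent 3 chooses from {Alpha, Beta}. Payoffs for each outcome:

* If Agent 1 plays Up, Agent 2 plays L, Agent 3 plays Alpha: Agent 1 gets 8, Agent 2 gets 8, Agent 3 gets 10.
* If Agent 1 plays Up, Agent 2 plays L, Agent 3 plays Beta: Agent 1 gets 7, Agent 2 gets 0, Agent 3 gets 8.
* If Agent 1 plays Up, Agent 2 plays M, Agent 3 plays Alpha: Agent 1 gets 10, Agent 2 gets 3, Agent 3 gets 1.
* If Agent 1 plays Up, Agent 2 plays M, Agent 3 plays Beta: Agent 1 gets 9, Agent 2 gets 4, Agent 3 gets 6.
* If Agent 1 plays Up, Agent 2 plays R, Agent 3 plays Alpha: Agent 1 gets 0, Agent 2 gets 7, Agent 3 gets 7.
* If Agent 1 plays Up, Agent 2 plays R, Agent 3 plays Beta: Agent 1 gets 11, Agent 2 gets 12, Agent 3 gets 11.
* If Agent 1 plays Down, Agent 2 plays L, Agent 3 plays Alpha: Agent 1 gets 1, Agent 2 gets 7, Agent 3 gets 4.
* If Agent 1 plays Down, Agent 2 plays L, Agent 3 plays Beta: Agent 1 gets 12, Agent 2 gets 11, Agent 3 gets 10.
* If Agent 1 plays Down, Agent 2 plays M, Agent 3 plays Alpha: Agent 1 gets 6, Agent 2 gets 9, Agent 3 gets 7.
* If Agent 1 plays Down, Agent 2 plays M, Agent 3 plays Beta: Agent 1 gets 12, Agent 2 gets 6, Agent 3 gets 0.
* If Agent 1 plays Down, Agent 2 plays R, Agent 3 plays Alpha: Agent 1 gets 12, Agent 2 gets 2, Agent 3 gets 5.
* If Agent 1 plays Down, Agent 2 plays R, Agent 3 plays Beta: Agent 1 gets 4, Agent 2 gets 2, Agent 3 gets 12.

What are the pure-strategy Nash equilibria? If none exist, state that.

Agent 1 against (L, Alpha): payoffs 8, 1 → best response Up.
Agent 1 against (L, Beta): payoffs 7, 12 → best response Down.
Agent 1 against (M, Alpha): payoffs 10, 6 → best response Up.
Agent 1 against (M, Beta): payoffs 9, 12 → best response Down.
Agent 1 against (R, Alpha): payoffs 0, 12 → best response Down.
Agent 1 against (R, Beta): payoffs 11, 4 → best response Up.
Agent 2 against (Up, Alpha): payoffs 8, 3, 7 → best response L.
Agent 2 against (Up, Beta): payoffs 0, 4, 12 → best response R.
Agent 2 against (Down, Alpha): payoffs 7, 9, 2 → best response M.
Agent 2 against (Down, Beta): payoffs 11, 6, 2 → best response L.
Agent 3 against (Up, L): payoffs 10, 8 → best response Alpha.
Agent 3 against (Up, M): payoffs 1, 6 → best response Beta.
Agent 3 against (Up, R): payoffs 7, 11 → best response Beta.
Agent 3 against (Down, L): payoffs 4, 10 → best response Beta.
Agent 3 against (Down, M): payoffs 7, 0 → best response Alpha.
Agent 3 against (Down, R): payoffs 5, 12 → best response Beta.
Mutual best responses: (Up, L, Alpha); (Up, R, Beta); (Down, L, Beta).

The pure Nash equilibria are (Up, L, Alpha) and (Up, R, Beta) and (Down, L, Beta).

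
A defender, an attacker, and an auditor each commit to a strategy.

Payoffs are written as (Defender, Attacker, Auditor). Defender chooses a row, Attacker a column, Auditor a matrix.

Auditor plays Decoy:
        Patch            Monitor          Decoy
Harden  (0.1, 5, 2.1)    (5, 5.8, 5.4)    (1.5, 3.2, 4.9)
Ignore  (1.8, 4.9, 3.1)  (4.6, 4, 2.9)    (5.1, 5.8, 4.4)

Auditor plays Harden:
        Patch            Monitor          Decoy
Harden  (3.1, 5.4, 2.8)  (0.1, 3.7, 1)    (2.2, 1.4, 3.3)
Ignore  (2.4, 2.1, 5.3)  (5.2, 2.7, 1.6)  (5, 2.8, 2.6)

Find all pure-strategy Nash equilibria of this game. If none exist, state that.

Mark each player's best response to every combination of opponents' strategies; a profile where every player is best-responding is a pure Nash equilibrium.
Defender against (Patch, Decoy): payoffs 0.1, 1.8 → best response Ignore.
Defender against (Patch, Harden): payoffs 3.1, 2.4 → best response Harden.
Defender against (Monitor, Decoy): payoffs 5, 4.6 → best response Harden.
Defender against (Monitor, Harden): payoffs 0.1, 5.2 → best response Ignore.
Defender against (Decoy, Decoy): payoffs 1.5, 5.1 → best response Ignore.
Defender against (Decoy, Harden): payoffs 2.2, 5 → best response Ignore.
Attacker against (Harden, Decoy): payoffs 5, 5.8, 3.2 → best response Monitor.
Attacker against (Harden, Harden): payoffs 5.4, 3.7, 1.4 → best response Patch.
Attacker against (Ignore, Decoy): payoffs 4.9, 4, 5.8 → best response Decoy.
Attacker against (Ignore, Harden): payoffs 2.1, 2.7, 2.8 → best response Decoy.
Auditor against (Harden, Patch): payoffs 2.1, 2.8 → best response Harden.
Auditor against (Harden, Monitor): payoffs 5.4, 1 → best response Decoy.
Auditor against (Harden, Decoy): payoffs 4.9, 3.3 → best response Decoy.
Auditor against (Ignore, Patch): payoffs 3.1, 5.3 → best response Harden.
Auditor against (Ignore, Monitor): payoffs 2.9, 1.6 → best response Decoy.
Auditor against (Ignore, Decoy): payoffs 4.4, 2.6 → best response Decoy.
Mutual best responses: (Harden, Patch, Harden); (Harden, Monitor, Decoy); (Ignore, Decoy, Decoy).

(Harden, Patch, Harden), (Harden, Monitor, Decoy), (Ignore, Decoy, Decoy)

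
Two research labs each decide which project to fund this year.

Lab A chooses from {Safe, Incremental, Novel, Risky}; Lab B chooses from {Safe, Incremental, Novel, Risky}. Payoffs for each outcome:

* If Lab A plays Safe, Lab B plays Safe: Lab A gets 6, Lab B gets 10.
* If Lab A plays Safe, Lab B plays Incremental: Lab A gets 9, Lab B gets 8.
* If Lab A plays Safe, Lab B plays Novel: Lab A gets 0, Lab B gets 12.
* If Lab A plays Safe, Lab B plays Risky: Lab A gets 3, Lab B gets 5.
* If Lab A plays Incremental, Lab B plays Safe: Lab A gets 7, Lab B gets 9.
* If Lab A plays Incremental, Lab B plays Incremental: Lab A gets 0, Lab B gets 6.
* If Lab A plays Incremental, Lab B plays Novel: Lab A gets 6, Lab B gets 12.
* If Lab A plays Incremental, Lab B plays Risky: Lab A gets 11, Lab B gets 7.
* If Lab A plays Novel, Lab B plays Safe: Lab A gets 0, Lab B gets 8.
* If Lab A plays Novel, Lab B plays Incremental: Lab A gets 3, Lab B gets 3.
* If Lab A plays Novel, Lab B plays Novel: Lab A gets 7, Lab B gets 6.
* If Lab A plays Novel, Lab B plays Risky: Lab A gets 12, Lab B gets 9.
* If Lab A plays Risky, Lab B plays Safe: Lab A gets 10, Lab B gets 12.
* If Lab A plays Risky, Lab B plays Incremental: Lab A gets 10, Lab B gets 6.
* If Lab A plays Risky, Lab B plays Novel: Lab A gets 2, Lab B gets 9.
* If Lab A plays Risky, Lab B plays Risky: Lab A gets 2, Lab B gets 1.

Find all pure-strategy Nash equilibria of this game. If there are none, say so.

For each player, find the best response to each opponent profile; mutual best responses are the pure NE.
Lab A against Safe: payoffs 6, 7, 0, 10 → best response Risky.
Lab A against Incremental: payoffs 9, 0, 3, 10 → best response Risky.
Lab A against Novel: payoffs 0, 6, 7, 2 → best response Novel.
Lab A against Risky: payoffs 3, 11, 12, 2 → best response Novel.
Lab B against Safe: payoffs 10, 8, 12, 5 → best response Novel.
Lab B against Incremental: payoffs 9, 6, 12, 7 → best response Novel.
Lab B against Novel: payoffs 8, 3, 6, 9 → best response Risky.
Lab B against Risky: payoffs 12, 6, 9, 1 → best response Safe.
Mutual best responses: (Novel, Risky); (Risky, Safe).

Pure-strategy Nash equilibria: (Novel, Risky); (Risky, Safe)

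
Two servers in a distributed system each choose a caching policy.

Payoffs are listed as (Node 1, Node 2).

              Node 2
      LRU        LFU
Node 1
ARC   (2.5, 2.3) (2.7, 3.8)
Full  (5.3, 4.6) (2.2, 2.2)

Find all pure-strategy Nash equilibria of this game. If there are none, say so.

Node 1 against LRU: payoffs 2.5, 5.3 → best response Full.
Node 1 against LFU: payoffs 2.7, 2.2 → best response ARC.
Node 2 against ARC: payoffs 2.3, 3.8 → best response LFU.
Node 2 against Full: payoffs 4.6, 2.2 → best response LRU.
Mutual best responses: (ARC, LFU); (Full, LRU).

The pure Nash equilibria are (ARC, LFU), (Full, LRU).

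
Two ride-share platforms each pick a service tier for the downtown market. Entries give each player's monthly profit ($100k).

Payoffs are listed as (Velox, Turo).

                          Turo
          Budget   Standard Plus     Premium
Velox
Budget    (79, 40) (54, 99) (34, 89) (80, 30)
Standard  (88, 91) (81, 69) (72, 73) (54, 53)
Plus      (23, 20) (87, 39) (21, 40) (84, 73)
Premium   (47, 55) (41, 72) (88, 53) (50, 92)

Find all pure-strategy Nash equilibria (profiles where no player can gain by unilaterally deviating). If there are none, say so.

Mark each player's best response to every combination of opponents' strategies; a profile where every player is best-responding is a pure Nash equilibrium.
Velox against Budget: payoffs 79, 88, 23, 47 → best response Standard.
Velox against Standard: payoffs 54, 81, 87, 41 → best response Plus.
Velox against Plus: payoffs 34, 72, 21, 88 → best response Premium.
Velox against Premium: payoffs 80, 54, 84, 50 → best response Plus.
Turo against Budget: payoffs 40, 99, 89, 30 → best response Standard.
Turo against Standard: payoffs 91, 69, 73, 53 → best response Budget.
Turo against Plus: payoffs 20, 39, 40, 73 → best response Premium.
Turo against Premium: payoffs 55, 72, 53, 92 → best response Premium.
Mutual best responses: (Standard, Budget); (Plus, Premium).

The pure Nash equilibria are (Standard, Budget); (Plus, Premium).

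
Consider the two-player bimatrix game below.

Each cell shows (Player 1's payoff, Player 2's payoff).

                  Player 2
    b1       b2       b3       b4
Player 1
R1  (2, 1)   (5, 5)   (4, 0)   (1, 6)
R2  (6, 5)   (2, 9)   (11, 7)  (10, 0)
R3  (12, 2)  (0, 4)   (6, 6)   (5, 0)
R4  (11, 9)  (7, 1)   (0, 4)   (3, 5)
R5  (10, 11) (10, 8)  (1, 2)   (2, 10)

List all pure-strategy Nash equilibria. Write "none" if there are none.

There is no pure-strategy Nash equilibrium.

(R1, b1): Player 1 can switch to R2 (2 → 6). Not NE.
(R1, b2): Player 1 can switch to R4 (5 → 7). Not NE.
(R1, b3): Player 1 can switch to R2 (4 → 11). Not NE.
(R1, b4): Player 1 can switch to R2 (1 → 10). Not NE.
(R2, b1): Player 1 can switch to R3 (6 → 12). Not NE.
(R2, b2): Player 1 can switch to R1 (2 → 5). Not NE.
(R2, b3): Player 2 can switch to b2 (7 → 9). Not NE.
(R2, b4): Player 2 can switch to b1 (0 → 5). Not NE.
(The remaining 12 profiles each have a profitable deviation by the same check.)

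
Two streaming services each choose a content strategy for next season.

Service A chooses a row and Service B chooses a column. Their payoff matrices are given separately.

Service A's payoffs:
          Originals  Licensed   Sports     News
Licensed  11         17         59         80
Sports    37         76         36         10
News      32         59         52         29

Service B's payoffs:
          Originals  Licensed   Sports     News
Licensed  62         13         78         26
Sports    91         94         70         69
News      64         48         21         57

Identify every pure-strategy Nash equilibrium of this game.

Service A against Originals: payoffs 11, 37, 32 → best response Sports.
Service A against Licensed: payoffs 17, 76, 59 → best response Sports.
Service A against Sports: payoffs 59, 36, 52 → best response Licensed.
Service A against News: payoffs 80, 10, 29 → best response Licensed.
Service B against Licensed: payoffs 62, 13, 78, 26 → best response Sports.
Service B against Sports: payoffs 91, 94, 70, 69 → best response Licensed.
Service B against News: payoffs 64, 48, 21, 57 → best response Originals.
Mutual best responses: (Licensed, Sports); (Sports, Licensed).

Pure-strategy Nash equilibria: (Licensed, Sports), (Sports, Licensed)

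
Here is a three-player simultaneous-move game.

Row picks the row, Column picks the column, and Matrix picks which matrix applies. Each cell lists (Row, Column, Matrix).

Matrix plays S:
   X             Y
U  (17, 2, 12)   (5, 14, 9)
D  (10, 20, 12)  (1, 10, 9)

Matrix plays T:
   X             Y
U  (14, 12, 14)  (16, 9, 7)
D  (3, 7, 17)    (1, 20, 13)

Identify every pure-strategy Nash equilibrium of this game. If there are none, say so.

The pure Nash equilibria are (U, X, T); (U, Y, S).

(U, X, S): Column can switch to Y (2 → 14). Not NE.
(U, X, T): Row gets 14, best alternative 3; Column gets 12, best alternative 9; Matrix gets 14, best alternative 12. No profitable deviation — NE.
(U, Y, S): Row gets 5, best alternative 1; Column gets 14, best alternative 2; Matrix gets 9, best alternative 7. No profitable deviation — NE.
(U, Y, T): Column can switch to X (9 → 12). Not NE.
(D, X, S): Row can switch to U (10 → 17). Not NE.
(D, X, T): Row can switch to U (3 → 14). Not NE.
(D, Y, S): Row can switch to U (1 → 5). Not NE.
(D, Y, T): Row can switch to U (1 → 16). Not NE.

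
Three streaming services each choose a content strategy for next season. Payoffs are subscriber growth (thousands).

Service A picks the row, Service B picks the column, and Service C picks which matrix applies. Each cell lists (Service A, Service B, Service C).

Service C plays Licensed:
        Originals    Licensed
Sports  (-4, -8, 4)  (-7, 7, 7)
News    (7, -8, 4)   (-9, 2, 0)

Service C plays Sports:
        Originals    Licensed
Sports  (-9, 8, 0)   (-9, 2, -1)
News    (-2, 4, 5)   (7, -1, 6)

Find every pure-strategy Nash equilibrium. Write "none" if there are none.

The pure Nash equilibria are (Sports, Licensed, Licensed) and (News, Originals, Sports).

Service A against (Originals, Licensed): payoffs -4, 7 → best response News.
Service A against (Originals, Sports): payoffs -9, -2 → best response News.
Service A against (Licensed, Licensed): payoffs -7, -9 → best response Sports.
Service A against (Licensed, Sports): payoffs -9, 7 → best response News.
Service B against (Sports, Licensed): payoffs -8, 7 → best response Licensed.
Service B against (Sports, Sports): payoffs 8, 2 → best response Originals.
Service B against (News, Licensed): payoffs -8, 2 → best response Licensed.
Service B against (News, Sports): payoffs 4, -1 → best response Originals.
Service C against (Sports, Originals): payoffs 4, 0 → best response Licensed.
Service C against (Sports, Licensed): payoffs 7, -1 → best response Licensed.
Service C against (News, Originals): payoffs 4, 5 → best response Sports.
Service C against (News, Licensed): payoffs 0, 6 → best response Sports.
Mutual best responses: (Sports, Licensed, Licensed); (News, Originals, Sports).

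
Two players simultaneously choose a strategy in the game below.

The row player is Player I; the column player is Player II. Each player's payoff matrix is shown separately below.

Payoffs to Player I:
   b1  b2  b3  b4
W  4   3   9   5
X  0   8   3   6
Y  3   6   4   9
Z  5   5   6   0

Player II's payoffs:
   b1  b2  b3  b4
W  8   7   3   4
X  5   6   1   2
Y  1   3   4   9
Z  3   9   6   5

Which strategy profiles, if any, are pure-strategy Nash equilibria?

(W, b1): Player I can switch to Z (4 → 5). Not NE.
(W, b2): Player I can switch to X (3 → 8). Not NE.
(W, b3): Player II can switch to b1 (3 → 8). Not NE.
(W, b4): Player I can switch to X (5 → 6). Not NE.
(X, b1): Player I can switch to W (0 → 4). Not NE.
(X, b2): Player I gets 8, best alternative 6; Player II gets 6, best alternative 5. No profitable deviation — NE.
(X, b3): Player I can switch to W (3 → 9). Not NE.
(X, b4): Player I can switch to Y (6 → 9). Not NE.
(Y, b1): Player I can switch to W (3 → 4). Not NE.
(Y, b4): Player I gets 9, best alternative 6; Player II gets 9, best alternative 4. No profitable deviation — NE.
(The remaining 6 profiles each have a profitable deviation by the same check.)

The pure Nash equilibria are (X, b2) and (Y, b4).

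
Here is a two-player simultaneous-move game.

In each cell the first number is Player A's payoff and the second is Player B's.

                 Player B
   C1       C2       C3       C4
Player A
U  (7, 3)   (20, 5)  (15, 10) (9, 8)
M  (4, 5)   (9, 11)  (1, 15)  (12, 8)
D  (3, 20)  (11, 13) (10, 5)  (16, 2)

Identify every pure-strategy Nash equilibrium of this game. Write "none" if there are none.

(U, C3)

Player A against C1: payoffs 7, 4, 3 → best response U.
Player A against C2: payoffs 20, 9, 11 → best response U.
Player A against C3: payoffs 15, 1, 10 → best response U.
Player A against C4: payoffs 9, 12, 16 → best response D.
Player B against U: payoffs 3, 5, 10, 8 → best response C3.
Player B against M: payoffs 5, 11, 15, 8 → best response C3.
Player B against D: payoffs 20, 13, 5, 2 → best response C1.
Mutual best responses: (U, C3).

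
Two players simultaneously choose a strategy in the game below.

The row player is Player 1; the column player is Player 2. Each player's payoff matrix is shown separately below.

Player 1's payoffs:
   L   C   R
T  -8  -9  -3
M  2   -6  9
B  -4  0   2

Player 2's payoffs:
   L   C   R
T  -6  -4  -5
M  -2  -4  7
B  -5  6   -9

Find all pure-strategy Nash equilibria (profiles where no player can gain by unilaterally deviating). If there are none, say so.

Mark each player's best response to every combination of opponents' strategies; a profile where every player is best-responding is a pure Nash equilibrium.
Player 1 against L: payoffs -8, 2, -4 → best response M.
Player 1 against C: payoffs -9, -6, 0 → best response B.
Player 1 against R: payoffs -3, 9, 2 → best response M.
Player 2 against T: payoffs -6, -4, -5 → best response C.
Player 2 against M: payoffs -2, -4, 7 → best response R.
Player 2 against B: payoffs -5, 6, -9 → best response C.
Mutual best responses: (M, R); (B, C).

(M, R); (B, C)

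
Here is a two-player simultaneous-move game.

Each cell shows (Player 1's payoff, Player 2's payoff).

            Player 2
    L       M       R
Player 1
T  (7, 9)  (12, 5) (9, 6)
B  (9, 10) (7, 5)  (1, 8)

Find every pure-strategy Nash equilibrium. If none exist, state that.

Player 1 against L: payoffs 7, 9 → best response B.
Player 1 against M: payoffs 12, 7 → best response T.
Player 1 against R: payoffs 9, 1 → best response T.
Player 2 against T: payoffs 9, 5, 6 → best response L.
Player 2 against B: payoffs 10, 5, 8 → best response L.
Mutual best responses: (B, L).

(B, L)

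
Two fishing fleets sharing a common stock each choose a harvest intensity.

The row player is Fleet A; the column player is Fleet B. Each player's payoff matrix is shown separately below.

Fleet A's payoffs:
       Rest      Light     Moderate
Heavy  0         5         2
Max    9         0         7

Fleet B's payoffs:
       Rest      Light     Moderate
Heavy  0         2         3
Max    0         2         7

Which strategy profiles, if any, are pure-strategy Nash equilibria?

(Max, Moderate)

For each strategy profile, look for a profitable unilateral deviation.
(Heavy, Rest): Fleet A can switch to Max (0 → 9). Not NE.
(Heavy, Light): Fleet B can switch to Moderate (2 → 3). Not NE.
(Heavy, Moderate): Fleet A can switch to Max (2 → 7). Not NE.
(Max, Rest): Fleet B can switch to Light (0 → 2). Not NE.
(Max, Light): Fleet A can switch to Heavy (0 → 5). Not NE.
(Max, Moderate): Fleet A gets 7, best alternative 2; Fleet B gets 7, best alternative 2. No profitable deviation — NE.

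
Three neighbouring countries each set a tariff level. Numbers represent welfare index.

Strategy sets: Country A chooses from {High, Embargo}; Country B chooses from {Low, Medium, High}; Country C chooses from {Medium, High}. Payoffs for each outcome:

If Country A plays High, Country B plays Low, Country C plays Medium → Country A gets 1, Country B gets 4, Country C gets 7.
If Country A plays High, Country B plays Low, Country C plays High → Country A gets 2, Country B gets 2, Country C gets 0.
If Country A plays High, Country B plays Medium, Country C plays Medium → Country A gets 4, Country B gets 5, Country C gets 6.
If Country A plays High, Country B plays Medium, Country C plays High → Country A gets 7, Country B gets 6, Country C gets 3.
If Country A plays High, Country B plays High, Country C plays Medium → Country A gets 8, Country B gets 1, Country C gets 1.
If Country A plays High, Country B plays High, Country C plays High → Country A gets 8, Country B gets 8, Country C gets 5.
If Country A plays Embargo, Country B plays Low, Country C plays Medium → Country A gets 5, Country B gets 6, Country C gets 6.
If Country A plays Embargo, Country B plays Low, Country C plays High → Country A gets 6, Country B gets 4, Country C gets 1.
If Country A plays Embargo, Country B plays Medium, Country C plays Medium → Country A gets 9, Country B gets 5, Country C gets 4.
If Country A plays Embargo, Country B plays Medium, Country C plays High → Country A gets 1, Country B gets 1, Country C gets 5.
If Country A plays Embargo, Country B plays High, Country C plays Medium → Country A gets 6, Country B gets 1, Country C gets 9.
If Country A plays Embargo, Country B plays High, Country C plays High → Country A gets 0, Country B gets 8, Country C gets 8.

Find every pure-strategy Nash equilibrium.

The pure Nash equilibria are (High, High, High), (Embargo, Low, Medium).

Country A against (Low, Medium): payoffs 1, 5 → best response Embargo.
Country A against (Low, High): payoffs 2, 6 → best response Embargo.
Country A against (Medium, Medium): payoffs 4, 9 → best response Embargo.
Country A against (Medium, High): payoffs 7, 1 → best response High.
Country A against (High, Medium): payoffs 8, 6 → best response High.
Country A against (High, High): payoffs 8, 0 → best response High.
Country B against (High, Medium): payoffs 4, 5, 1 → best response Medium.
Country B against (High, High): payoffs 2, 6, 8 → best response High.
Country B against (Embargo, Medium): payoffs 6, 5, 1 → best response Low.
Country B against (Embargo, High): payoffs 4, 1, 8 → best response High.
Country C against (High, Low): payoffs 7, 0 → best response Medium.
Country C against (High, Medium): payoffs 6, 3 → best response Medium.
Country C against (High, High): payoffs 1, 5 → best response High.
Country C against (Embargo, Low): payoffs 6, 1 → best response Medium.
Country C against (Embargo, Medium): payoffs 4, 5 → best response High.
Country C against (Embargo, High): payoffs 9, 8 → best response Medium.
Mutual best responses: (High, High, High); (Embargo, Low, Medium).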